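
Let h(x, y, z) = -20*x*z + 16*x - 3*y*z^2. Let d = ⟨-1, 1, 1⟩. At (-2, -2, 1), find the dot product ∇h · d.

53

∂h/∂x = -20*z + 16
∂h/∂y = -3*z^2
∂h/∂z = -20*x - 6*y*z
∇h at (-2, -2, 1) = (-4, -3, 52)
∇h · d = (-4)(-1) + (-3)(1) + (52)(1) = 53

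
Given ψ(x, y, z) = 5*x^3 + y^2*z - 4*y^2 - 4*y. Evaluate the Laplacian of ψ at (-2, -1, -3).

∂²ψ/∂x² = 30*x
∂²ψ/∂y² = 2*(z - 4)
∂²ψ/∂z² = 0
∇²ψ = 30*x + 2*z - 8
At (-2, -1, -3): -74.

-74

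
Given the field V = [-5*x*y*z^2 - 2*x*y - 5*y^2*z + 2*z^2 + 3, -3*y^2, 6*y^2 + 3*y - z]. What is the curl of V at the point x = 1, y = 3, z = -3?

(∇×V)₁ = ∂V₃/∂y − ∂V₂/∂z = 12*y + 3
(∇×V)₂ = ∂V₁/∂z − ∂V₃/∂x = -10*x*y*z - 5*y^2 + 4*z
(∇×V)₃ = ∂V₂/∂x − ∂V₁/∂y = 5*x*z^2 + 2*x + 10*y*z
∇×V = (12*y + 3, -10*x*y*z - 5*y^2 + 4*z, 5*x*z^2 + 2*x + 10*y*z)
At (1, 3, -3): (39, 33, -43).

(39, 33, -43)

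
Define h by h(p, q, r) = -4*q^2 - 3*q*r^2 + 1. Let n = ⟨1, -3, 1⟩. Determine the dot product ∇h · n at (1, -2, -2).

∂h/∂p = 0
∂h/∂q = -8*q - 3*r^2
∂h/∂r = -6*q*r
∇h at (1, -2, -2) = (0, 4, -24)
∇h · n = (0)(1) + (4)(-3) + (-24)(1) = -36

-36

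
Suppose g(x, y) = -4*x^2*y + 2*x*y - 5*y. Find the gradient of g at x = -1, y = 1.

∂g/∂x = -8*x*y + 2*y
∂g/∂y = -4*x^2 + 2*x - 5
∇g = (-8*x*y + 2*y, -4*x^2 + 2*x - 5)
At (-1, 1): (10, -11).

(10, -11)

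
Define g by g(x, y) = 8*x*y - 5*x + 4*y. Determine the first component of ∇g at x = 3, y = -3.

-29

(∇g)_1 = ∂g/∂x = 8*y - 5
At (3, -3): -29.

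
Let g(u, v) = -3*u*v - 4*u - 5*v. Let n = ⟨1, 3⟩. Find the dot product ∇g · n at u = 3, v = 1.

-49

∂g/∂u = -3*v - 4
∂g/∂v = -3*u - 5
∇g at (3, 1) = (-7, -14)
∇g · n = (-7)(1) + (-14)(3) = -49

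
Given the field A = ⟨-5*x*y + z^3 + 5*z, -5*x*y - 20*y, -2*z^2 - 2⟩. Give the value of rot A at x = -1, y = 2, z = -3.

(0, 32, -15)

(∇×A)₁ = ∂A₃/∂y − ∂A₂/∂z = 0
(∇×A)₂ = ∂A₁/∂z − ∂A₃/∂x = 3*z^2 + 5
(∇×A)₃ = ∂A₂/∂x − ∂A₁/∂y = 5*x - 5*y
∇×A = (0, 3*z^2 + 5, 5*x - 5*y)
At (-1, 2, -3): (0, 32, -15).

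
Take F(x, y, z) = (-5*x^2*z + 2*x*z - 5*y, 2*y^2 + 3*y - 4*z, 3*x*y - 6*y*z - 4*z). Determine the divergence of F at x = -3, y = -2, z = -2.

∂F₁/∂x = -10*x*z + 2*z
∂F₂/∂y = 4*y + 3
∂F₃/∂z = -6*y - 4
∇·F = -10*x*z - 2*y + 2*z - 1
At (-3, -2, -2): -61.

-61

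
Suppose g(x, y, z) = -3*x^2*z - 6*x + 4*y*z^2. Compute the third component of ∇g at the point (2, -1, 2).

-28

(∇g)_3 = ∂g/∂z = -3*x^2 + 8*y*z
At (2, -1, 2): -28.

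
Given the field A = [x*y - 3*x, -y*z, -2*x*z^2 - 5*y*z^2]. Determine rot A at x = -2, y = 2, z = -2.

(-18, 8, 2)

(∇×A)₁ = ∂A₃/∂y − ∂A₂/∂z = y - 5*z^2
(∇×A)₂ = ∂A₁/∂z − ∂A₃/∂x = 2*z^2
(∇×A)₃ = ∂A₂/∂x − ∂A₁/∂y = -x
∇×A = (y - 5*z^2, 2*z^2, -x)
At (-2, 2, -2): (-18, 8, 2).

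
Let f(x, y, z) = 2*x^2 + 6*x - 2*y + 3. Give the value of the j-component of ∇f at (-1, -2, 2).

(∇f)_2 = ∂f/∂y = -2
At (-1, -2, 2): -2.

-2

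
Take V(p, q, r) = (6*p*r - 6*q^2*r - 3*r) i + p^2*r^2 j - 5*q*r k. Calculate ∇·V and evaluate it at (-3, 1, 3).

∂V₁/∂p = 6*r
∂V₂/∂q = 0
∂V₃/∂r = -5*q
∇·V = -5*q + 6*r
At (-3, 1, 3): 13.

13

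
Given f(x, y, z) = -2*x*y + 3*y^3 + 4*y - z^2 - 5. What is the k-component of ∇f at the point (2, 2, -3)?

(∇f)_3 = ∂f/∂z = -2*z
At (2, 2, -3): 6.

6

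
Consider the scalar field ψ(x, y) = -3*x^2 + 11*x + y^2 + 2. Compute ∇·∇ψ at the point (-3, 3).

-4

∂²ψ/∂x² = -6
∂²ψ/∂y² = 2
∇²ψ = -4
At (-3, 3): -4.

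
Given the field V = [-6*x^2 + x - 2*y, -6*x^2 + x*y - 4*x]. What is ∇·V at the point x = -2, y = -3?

23

∂V₁/∂x = -12*x + 1
∂V₂/∂y = x
∇·V = -11*x + 1
At (-2, -3): 23.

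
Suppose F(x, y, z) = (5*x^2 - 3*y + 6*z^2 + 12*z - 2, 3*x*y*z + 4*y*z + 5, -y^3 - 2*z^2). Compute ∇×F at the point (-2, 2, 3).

(∇×F)₁ = ∂F₃/∂y − ∂F₂/∂z = -3*x*y - 3*y^2 - 4*y
(∇×F)₂ = ∂F₁/∂z − ∂F₃/∂x = 12*z + 12
(∇×F)₃ = ∂F₂/∂x − ∂F₁/∂y = 3*y*z + 3
∇×F = (-3*x*y - 3*y^2 - 4*y, 12*z + 12, 3*y*z + 3)
At (-2, 2, 3): (-8, 48, 21).

(-8, 48, 21)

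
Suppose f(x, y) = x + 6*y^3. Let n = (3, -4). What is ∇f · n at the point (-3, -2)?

-285

∂f/∂x = 1
∂f/∂y = 18*y^2
∇f at (-3, -2) = (1, 72)
∇f · n = (1)(3) + (72)(-4) = -285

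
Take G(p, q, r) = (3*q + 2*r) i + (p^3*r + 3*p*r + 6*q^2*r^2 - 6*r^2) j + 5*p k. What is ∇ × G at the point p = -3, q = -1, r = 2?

(∇×G)₁ = ∂G₃/∂q − ∂G₂/∂r = -p^3 - 3*p - 12*q^2*r + 12*r
(∇×G)₂ = ∂G₁/∂r − ∂G₃/∂p = -3
(∇×G)₃ = ∂G₂/∂p − ∂G₁/∂q = 3*p^2*r + 3*r - 3
∇×G = (-p^3 - 3*p - 12*q^2*r + 12*r, -3, 3*p^2*r + 3*r - 3)
At (-3, -1, 2): (36, -3, 57).

(36, -3, 57)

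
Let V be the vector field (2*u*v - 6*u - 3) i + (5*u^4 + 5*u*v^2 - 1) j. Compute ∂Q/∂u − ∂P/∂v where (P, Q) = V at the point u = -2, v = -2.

∂V₂/∂u = 20*u^3 + 5*v^2
∂V₁/∂v = 2*u
Scalar curl = 20*u^3 - 2*u + 5*v^2
At (-2, -2): -136.

-136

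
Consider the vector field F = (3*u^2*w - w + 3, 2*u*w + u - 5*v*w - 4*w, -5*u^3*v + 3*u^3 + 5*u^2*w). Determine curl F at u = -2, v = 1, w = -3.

(∇×F)₁ = ∂F₃/∂v − ∂F₂/∂w = -5*u^3 - 2*u + 5*v + 4
(∇×F)₂ = ∂F₁/∂w − ∂F₃/∂u = 15*u^2*v - 6*u^2 - 10*u*w - 1
(∇×F)₃ = ∂F₂/∂u − ∂F₁/∂v = 2*w + 1
∇×F = (-5*u^3 - 2*u + 5*v + 4, 15*u^2*v - 6*u^2 - 10*u*w - 1, 2*w + 1)
At (-2, 1, -3): (53, -25, -5).

(53, -25, -5)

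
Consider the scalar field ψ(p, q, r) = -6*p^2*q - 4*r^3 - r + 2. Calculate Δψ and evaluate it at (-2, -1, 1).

-12

∂²ψ/∂p² = -12*q
∂²ψ/∂q² = 0
∂²ψ/∂r² = -24*r
∇²ψ = -12*q - 24*r
At (-2, -1, 1): -12.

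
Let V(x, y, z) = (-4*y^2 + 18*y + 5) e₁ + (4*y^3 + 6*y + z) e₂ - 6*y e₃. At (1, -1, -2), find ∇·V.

∂V₁/∂x = 0
∂V₂/∂y = 12*y^2 + 6
∂V₃/∂z = 0
∇·V = 12*y^2 + 6
At (1, -1, -2): 18.

18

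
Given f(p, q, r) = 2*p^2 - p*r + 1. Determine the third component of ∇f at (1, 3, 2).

(∇f)_3 = ∂f/∂r = -p
At (1, 3, 2): -1.

-1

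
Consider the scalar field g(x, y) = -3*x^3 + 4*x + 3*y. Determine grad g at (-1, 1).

∂g/∂x = -9*x^2 + 4
∂g/∂y = 3
∇g = (-9*x^2 + 4, 3)
At (-1, 1): (-5, 3).

(-5, 3)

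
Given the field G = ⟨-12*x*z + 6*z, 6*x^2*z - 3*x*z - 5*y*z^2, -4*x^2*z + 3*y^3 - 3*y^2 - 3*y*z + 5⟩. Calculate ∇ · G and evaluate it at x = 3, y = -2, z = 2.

-74

∂G₁/∂x = -12*z
∂G₂/∂y = -5*z^2
∂G₃/∂z = -4*x^2 - 3*y
∇·G = -4*x^2 - 3*y - 5*z^2 - 12*z
At (3, -2, 2): -74.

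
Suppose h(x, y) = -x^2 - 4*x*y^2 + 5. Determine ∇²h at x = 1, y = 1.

∂²h/∂x² = -2
∂²h/∂y² = -8*x
∇²h = -8*x - 2
At (1, 1): -10.

-10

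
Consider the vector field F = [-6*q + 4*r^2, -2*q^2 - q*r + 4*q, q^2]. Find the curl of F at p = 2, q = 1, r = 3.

(3, 24, 6)

(∇×F)₁ = ∂F₃/∂q − ∂F₂/∂r = 3*q
(∇×F)₂ = ∂F₁/∂r − ∂F₃/∂p = 8*r
(∇×F)₃ = ∂F₂/∂p − ∂F₁/∂q = 6
∇×F = (3*q, 8*r, 6)
At (2, 1, 3): (3, 24, 6).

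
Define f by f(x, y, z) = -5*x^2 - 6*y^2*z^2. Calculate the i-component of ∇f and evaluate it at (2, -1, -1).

(∇f)_1 = ∂f/∂x = -10*x
At (2, -1, -1): -20.

-20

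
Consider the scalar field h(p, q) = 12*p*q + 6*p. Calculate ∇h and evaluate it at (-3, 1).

∂h/∂p = 12*q + 6
∂h/∂q = 12*p
∇h = (12*q + 6, 12*p)
At (-3, 1): (18, -36).

(18, -36)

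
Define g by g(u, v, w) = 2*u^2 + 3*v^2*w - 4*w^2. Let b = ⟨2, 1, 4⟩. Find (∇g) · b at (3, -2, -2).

∂g/∂u = 4*u
∂g/∂v = 6*v*w
∂g/∂w = 3*v^2 - 8*w
∇g at (3, -2, -2) = (12, 24, 28)
∇g · b = (12)(2) + (24)(1) + (28)(4) = 160

160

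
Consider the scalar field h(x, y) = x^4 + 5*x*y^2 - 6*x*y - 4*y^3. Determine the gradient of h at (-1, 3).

∂h/∂x = 4*x^3 + 5*y^2 - 6*y
∂h/∂y = 10*x*y - 6*x - 12*y^2
∇h = (4*x^3 + 5*y^2 - 6*y, 10*x*y - 6*x - 12*y^2)
At (-1, 3): (23, -132).

(23, -132)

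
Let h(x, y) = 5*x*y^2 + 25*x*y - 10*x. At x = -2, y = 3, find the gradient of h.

(110, -110)

∂h/∂x = 5*y^2 + 25*y - 10
∂h/∂y = 10*x*y + 25*x
∇h = (5*y^2 + 25*y - 10, 10*x*y + 25*x)
At (-2, 3): (110, -110).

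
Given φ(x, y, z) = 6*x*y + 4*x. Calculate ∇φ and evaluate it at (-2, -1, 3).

(-2, -12, 0)

∂φ/∂x = 6*y + 4
∂φ/∂y = 6*x
∂φ/∂z = 0
∇φ = (6*y + 4, 6*x, 0)
At (-2, -1, 3): (-2, -12, 0).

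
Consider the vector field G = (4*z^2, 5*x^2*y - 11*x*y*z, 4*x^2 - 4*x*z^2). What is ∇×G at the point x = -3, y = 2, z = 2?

(∇×G)₁ = ∂G₃/∂y − ∂G₂/∂z = 11*x*y
(∇×G)₂ = ∂G₁/∂z − ∂G₃/∂x = -8*x + 4*z^2 + 8*z
(∇×G)₃ = ∂G₂/∂x − ∂G₁/∂y = 10*x*y - 11*y*z
∇×G = (11*x*y, -8*x + 4*z^2 + 8*z, 10*x*y - 11*y*z)
At (-3, 2, 2): (-66, 56, -104).

(-66, 56, -104)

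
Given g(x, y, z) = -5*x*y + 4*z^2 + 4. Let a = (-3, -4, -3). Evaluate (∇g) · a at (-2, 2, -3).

∂g/∂x = -5*y
∂g/∂y = -5*x
∂g/∂z = 8*z
∇g at (-2, 2, -3) = (-10, 10, -24)
∇g · a = (-10)(-3) + (10)(-4) + (-24)(-3) = 62

62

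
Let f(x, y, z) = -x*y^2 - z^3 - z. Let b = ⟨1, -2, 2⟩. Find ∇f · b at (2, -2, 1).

∂f/∂x = -y^2
∂f/∂y = -2*x*y
∂f/∂z = -3*z^2 - 1
∇f at (2, -2, 1) = (-4, 8, -4)
∇f · b = (-4)(1) + (8)(-2) + (-4)(2) = -28

-28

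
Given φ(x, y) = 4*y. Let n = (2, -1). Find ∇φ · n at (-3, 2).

∂φ/∂x = 0
∂φ/∂y = 4
∇φ at (-3, 2) = (0, 4)
∇φ · n = (0)(2) + (4)(-1) = -4

-4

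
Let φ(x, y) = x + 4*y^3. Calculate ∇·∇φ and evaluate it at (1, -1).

-24

∂²φ/∂x² = 0
∂²φ/∂y² = 24*y
∇²φ = 24*y
At (1, -1): -24.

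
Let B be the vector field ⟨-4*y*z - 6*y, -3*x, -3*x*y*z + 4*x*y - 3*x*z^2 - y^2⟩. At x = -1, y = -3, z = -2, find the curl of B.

(∇×B)₁ = ∂B₃/∂y − ∂B₂/∂z = -3*x*z + 4*x - 2*y
(∇×B)₂ = ∂B₁/∂z − ∂B₃/∂x = 3*y*z - 8*y + 3*z^2
(∇×B)₃ = ∂B₂/∂x − ∂B₁/∂y = 4*z + 3
∇×B = (-3*x*z + 4*x - 2*y, 3*y*z - 8*y + 3*z^2, 4*z + 3)
At (-1, -3, -2): (-4, 54, -5).

(-4, 54, -5)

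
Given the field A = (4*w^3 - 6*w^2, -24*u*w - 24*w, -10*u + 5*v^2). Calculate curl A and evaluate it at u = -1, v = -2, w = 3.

(-20, 82, -72)

(∇×A)₁ = ∂A₃/∂v − ∂A₂/∂w = 24*u + 10*v + 24
(∇×A)₂ = ∂A₁/∂w − ∂A₃/∂u = 12*w^2 - 12*w + 10
(∇×A)₃ = ∂A₂/∂u − ∂A₁/∂v = -24*w
∇×A = (24*u + 10*v + 24, 12*w^2 - 12*w + 10, -24*w)
At (-1, -2, 3): (-20, 82, -72).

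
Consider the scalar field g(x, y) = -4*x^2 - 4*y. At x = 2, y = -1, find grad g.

∂g/∂x = -8*x
∂g/∂y = -4
∇g = (-8*x, -4)
At (2, -1): (-16, -4).

(-16, -4)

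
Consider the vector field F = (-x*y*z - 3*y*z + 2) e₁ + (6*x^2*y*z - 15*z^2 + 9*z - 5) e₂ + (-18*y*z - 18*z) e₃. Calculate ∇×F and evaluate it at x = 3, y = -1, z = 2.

(69, 6, -60)

(∇×F)₁ = ∂F₃/∂y − ∂F₂/∂z = -6*x^2*y + 12*z - 9
(∇×F)₂ = ∂F₁/∂z − ∂F₃/∂x = -x*y - 3*y
(∇×F)₃ = ∂F₂/∂x − ∂F₁/∂y = 12*x*y*z + x*z + 3*z
∇×F = (-6*x^2*y + 12*z - 9, -x*y - 3*y, 12*x*y*z + x*z + 3*z)
At (3, -1, 2): (69, 6, -60).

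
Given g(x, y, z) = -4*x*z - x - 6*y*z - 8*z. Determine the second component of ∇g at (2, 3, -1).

6

(∇g)_2 = ∂g/∂y = -6*z
At (2, 3, -1): 6.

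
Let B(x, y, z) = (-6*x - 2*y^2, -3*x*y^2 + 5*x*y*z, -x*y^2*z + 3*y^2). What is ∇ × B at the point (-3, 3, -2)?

(∇×B)₁ = ∂B₃/∂y − ∂B₂/∂z = -2*x*y*z - 5*x*y + 6*y
(∇×B)₂ = ∂B₁/∂z − ∂B₃/∂x = y^2*z
(∇×B)₃ = ∂B₂/∂x − ∂B₁/∂y = -3*y^2 + 5*y*z + 4*y
∇×B = (-2*x*y*z - 5*x*y + 6*y, y^2*z, -3*y^2 + 5*y*z + 4*y)
At (-3, 3, -2): (27, -18, -45).

(27, -18, -45)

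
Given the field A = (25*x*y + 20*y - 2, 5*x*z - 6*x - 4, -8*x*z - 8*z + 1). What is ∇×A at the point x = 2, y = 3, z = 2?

(-10, 16, -66)

(∇×A)₁ = ∂A₃/∂y − ∂A₂/∂z = -5*x
(∇×A)₂ = ∂A₁/∂z − ∂A₃/∂x = 8*z
(∇×A)₃ = ∂A₂/∂x − ∂A₁/∂y = -25*x + 5*z - 26
∇×A = (-5*x, 8*z, -25*x + 5*z - 26)
At (2, 3, 2): (-10, 16, -66).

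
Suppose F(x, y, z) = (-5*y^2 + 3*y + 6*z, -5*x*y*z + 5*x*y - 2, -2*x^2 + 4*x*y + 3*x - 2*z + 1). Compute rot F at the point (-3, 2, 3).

(-42, -17, -3)

(∇×F)₁ = ∂F₃/∂y − ∂F₂/∂z = 5*x*y + 4*x
(∇×F)₂ = ∂F₁/∂z − ∂F₃/∂x = 4*x - 4*y + 3
(∇×F)₃ = ∂F₂/∂x − ∂F₁/∂y = -5*y*z + 15*y - 3
∇×F = (5*x*y + 4*x, 4*x - 4*y + 3, -5*y*z + 15*y - 3)
At (-3, 2, 3): (-42, -17, -3).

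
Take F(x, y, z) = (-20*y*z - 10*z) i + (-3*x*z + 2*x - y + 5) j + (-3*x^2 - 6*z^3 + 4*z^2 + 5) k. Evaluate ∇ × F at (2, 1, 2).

(∇×F)₁ = ∂F₃/∂y − ∂F₂/∂z = 3*x
(∇×F)₂ = ∂F₁/∂z − ∂F₃/∂x = 6*x - 20*y - 10
(∇×F)₃ = ∂F₂/∂x − ∂F₁/∂y = 17*z + 2
∇×F = (3*x, 6*x - 20*y - 10, 17*z + 2)
At (2, 1, 2): (6, -18, 36).

(6, -18, 36)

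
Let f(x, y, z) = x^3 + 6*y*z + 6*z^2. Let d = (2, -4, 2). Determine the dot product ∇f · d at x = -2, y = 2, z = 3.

∂f/∂x = 3*x^2
∂f/∂y = 6*z
∂f/∂z = 6*y + 12*z
∇f at (-2, 2, 3) = (12, 18, 48)
∇f · d = (12)(2) + (18)(-4) + (48)(2) = 48

48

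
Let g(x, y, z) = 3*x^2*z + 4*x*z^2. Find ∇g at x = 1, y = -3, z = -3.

∂g/∂x = 6*x*z + 4*z^2
∂g/∂y = 0
∂g/∂z = 3*x^2 + 8*x*z
∇g = (6*x*z + 4*z^2, 0, 3*x^2 + 8*x*z)
At (1, -3, -3): (18, 0, -21).

(18, 0, -21)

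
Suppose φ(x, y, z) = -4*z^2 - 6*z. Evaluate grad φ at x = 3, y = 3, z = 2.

(0, 0, -22)

∂φ/∂x = 0
∂φ/∂y = 0
∂φ/∂z = -8*z - 6
∇φ = (0, 0, -8*z - 6)
At (3, 3, 2): (0, 0, -22).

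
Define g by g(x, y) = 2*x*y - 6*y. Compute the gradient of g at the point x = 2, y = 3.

∂g/∂x = 2*y
∂g/∂y = 2*x - 6
∇g = (2*y, 2*x - 6)
At (2, 3): (6, -2).

(6, -2)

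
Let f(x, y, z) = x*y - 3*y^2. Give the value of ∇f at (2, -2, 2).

(-2, 14, 0)

∂f/∂x = y
∂f/∂y = x - 6*y
∂f/∂z = 0
∇f = (y, x - 6*y, 0)
At (2, -2, 2): (-2, 14, 0).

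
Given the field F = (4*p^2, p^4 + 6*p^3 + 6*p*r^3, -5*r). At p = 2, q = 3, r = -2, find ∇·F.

11

∂F₁/∂p = 8*p
∂F₂/∂q = 0
∂F₃/∂r = -5
∇·F = 8*p - 5
At (2, 3, -2): 11.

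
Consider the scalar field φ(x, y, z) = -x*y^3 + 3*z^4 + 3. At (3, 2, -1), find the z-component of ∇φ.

-12

(∇φ)_3 = ∂φ/∂z = 12*z^3
At (3, 2, -1): -12.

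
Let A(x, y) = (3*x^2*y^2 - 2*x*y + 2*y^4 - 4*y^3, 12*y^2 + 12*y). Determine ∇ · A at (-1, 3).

∂A₁/∂x = 6*x*y^2 - 2*y
∂A₂/∂y = 24*y + 12
∇·A = 6*x*y^2 + 22*y + 12
At (-1, 3): 24.

24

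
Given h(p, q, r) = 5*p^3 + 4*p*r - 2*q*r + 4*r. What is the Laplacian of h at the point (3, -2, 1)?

∂²h/∂p² = 30*p
∂²h/∂q² = 0
∂²h/∂r² = 0
∇²h = 30*p
At (3, -2, 1): 90.

90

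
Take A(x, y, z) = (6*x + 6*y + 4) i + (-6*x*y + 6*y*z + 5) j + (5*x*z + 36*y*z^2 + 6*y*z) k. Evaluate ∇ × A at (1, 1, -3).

(300, 15, -12)

(∇×A)₁ = ∂A₃/∂y − ∂A₂/∂z = -6*y + 36*z^2 + 6*z
(∇×A)₂ = ∂A₁/∂z − ∂A₃/∂x = -5*z
(∇×A)₃ = ∂A₂/∂x − ∂A₁/∂y = -6*y - 6
∇×A = (-6*y + 36*z^2 + 6*z, -5*z, -6*y - 6)
At (1, 1, -3): (300, 15, -12).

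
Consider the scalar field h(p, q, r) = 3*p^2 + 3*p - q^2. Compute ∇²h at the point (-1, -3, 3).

∂²h/∂p² = 6
∂²h/∂q² = -2
∂²h/∂r² = 0
∇²h = 4
At (-1, -3, 3): 4.

4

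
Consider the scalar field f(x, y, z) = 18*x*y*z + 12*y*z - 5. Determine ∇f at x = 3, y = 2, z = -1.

∂f/∂x = 18*y*z
∂f/∂y = 18*x*z + 12*z
∂f/∂z = 18*x*y + 12*y
∇f = (18*y*z, 18*x*z + 12*z, 18*x*y + 12*y)
At (3, 2, -1): (-36, -66, 132).

(-36, -66, 132)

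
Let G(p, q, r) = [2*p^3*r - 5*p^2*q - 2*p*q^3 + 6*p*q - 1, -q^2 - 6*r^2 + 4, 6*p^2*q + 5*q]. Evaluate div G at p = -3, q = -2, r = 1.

2

∂G₁/∂p = 6*p^2*r - 10*p*q - 2*q^3 + 6*q
∂G₂/∂q = -2*q
∂G₃/∂r = 0
∇·G = 6*p^2*r - 10*p*q - 2*q^3 + 4*q
At (-3, -2, 1): 2.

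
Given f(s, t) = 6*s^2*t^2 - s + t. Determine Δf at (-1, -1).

∂²f/∂s² = 12*t^2
∂²f/∂t² = 12*s^2
∇²f = 12*s^2 + 12*t^2
At (-1, -1): 24.

24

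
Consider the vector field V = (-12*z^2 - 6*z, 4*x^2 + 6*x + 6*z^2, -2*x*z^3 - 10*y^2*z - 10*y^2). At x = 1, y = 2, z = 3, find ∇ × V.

(-196, -24, 14)

(∇×V)₁ = ∂V₃/∂y − ∂V₂/∂z = -20*y*z - 20*y - 12*z
(∇×V)₂ = ∂V₁/∂z − ∂V₃/∂x = 2*z^3 - 24*z - 6
(∇×V)₃ = ∂V₂/∂x − ∂V₁/∂y = 8*x + 6
∇×V = (-20*y*z - 20*y - 12*z, 2*z^3 - 24*z - 6, 8*x + 6)
At (1, 2, 3): (-196, -24, 14).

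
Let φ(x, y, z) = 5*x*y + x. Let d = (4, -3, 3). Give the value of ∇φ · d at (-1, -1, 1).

-1

∂φ/∂x = 5*y + 1
∂φ/∂y = 5*x
∂φ/∂z = 0
∇φ at (-1, -1, 1) = (-4, -5, 0)
∇φ · d = (-4)(4) + (-5)(-3) + (0)(3) = -1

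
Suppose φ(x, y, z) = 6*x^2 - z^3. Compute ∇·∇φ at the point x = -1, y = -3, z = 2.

0

∂²φ/∂x² = 12
∂²φ/∂y² = 0
∂²φ/∂z² = -6*z
∇²φ = -6*z + 12
At (-1, -3, 2): 0.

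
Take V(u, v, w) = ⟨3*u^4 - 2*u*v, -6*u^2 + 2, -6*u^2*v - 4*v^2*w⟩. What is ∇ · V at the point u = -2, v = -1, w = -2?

-98

∂V₁/∂u = 12*u^3 - 2*v
∂V₂/∂v = 0
∂V₃/∂w = -4*v^2
∇·V = 12*u^3 - 4*v^2 - 2*v
At (-2, -1, -2): -98.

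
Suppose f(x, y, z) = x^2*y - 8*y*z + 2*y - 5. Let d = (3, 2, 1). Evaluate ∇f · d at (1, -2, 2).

∂f/∂x = 2*x*y
∂f/∂y = x^2 - 8*z + 2
∂f/∂z = -8*y
∇f at (1, -2, 2) = (-4, -13, 16)
∇f · d = (-4)(3) + (-13)(2) + (16)(1) = -22

-22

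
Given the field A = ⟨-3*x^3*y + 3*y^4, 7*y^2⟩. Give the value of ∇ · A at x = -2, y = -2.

∂A₁/∂x = -9*x^2*y
∂A₂/∂y = 14*y
∇·A = -9*x^2*y + 14*y
At (-2, -2): 44.

44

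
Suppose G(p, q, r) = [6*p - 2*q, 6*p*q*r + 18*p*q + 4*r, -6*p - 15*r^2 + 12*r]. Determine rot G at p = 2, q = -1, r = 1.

(8, 6, -22)

(∇×G)₁ = ∂G₃/∂q − ∂G₂/∂r = -6*p*q - 4
(∇×G)₂ = ∂G₁/∂r − ∂G₃/∂p = 6
(∇×G)₃ = ∂G₂/∂p − ∂G₁/∂q = 6*q*r + 18*q + 2
∇×G = (-6*p*q - 4, 6, 6*q*r + 18*q + 2)
At (2, -1, 1): (8, 6, -22).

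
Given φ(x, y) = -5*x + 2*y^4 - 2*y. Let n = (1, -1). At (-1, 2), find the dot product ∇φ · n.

∂φ/∂x = -5
∂φ/∂y = 8*y^3 - 2
∇φ at (-1, 2) = (-5, 62)
∇φ · n = (-5)(1) + (62)(-1) = -67

-67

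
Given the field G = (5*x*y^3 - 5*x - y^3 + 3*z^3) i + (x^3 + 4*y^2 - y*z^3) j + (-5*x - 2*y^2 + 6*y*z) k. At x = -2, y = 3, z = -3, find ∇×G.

(51, 86, 309)

(∇×G)₁ = ∂G₃/∂y − ∂G₂/∂z = 3*y*z^2 - 4*y + 6*z
(∇×G)₂ = ∂G₁/∂z − ∂G₃/∂x = 9*z^2 + 5
(∇×G)₃ = ∂G₂/∂x − ∂G₁/∂y = 3*x^2 - 15*x*y^2 + 3*y^2
∇×G = (3*y*z^2 - 4*y + 6*z, 9*z^2 + 5, 3*x^2 - 15*x*y^2 + 3*y^2)
At (-2, 3, -3): (51, 86, 309).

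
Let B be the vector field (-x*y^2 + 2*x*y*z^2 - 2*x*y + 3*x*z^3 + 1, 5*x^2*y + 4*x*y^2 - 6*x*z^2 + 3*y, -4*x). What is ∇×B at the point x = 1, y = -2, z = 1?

(12, 5, -14)

(∇×B)₁ = ∂B₃/∂y − ∂B₂/∂z = 12*x*z
(∇×B)₂ = ∂B₁/∂z − ∂B₃/∂x = 4*x*y*z + 9*x*z^2 + 4
(∇×B)₃ = ∂B₂/∂x − ∂B₁/∂y = 12*x*y - 2*x*z^2 + 2*x + 4*y^2 - 6*z^2
∇×B = (12*x*z, 4*x*y*z + 9*x*z^2 + 4, 12*x*y - 2*x*z^2 + 2*x + 4*y^2 - 6*z^2)
At (1, -2, 1): (12, 5, -14).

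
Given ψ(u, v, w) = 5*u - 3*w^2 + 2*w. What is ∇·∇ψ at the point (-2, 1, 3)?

∂²ψ/∂u² = 0
∂²ψ/∂v² = 0
∂²ψ/∂w² = -6
∇²ψ = -6
At (-2, 1, 3): -6.

-6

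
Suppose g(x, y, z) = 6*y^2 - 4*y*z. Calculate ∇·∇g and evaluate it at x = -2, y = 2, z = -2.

12

∂²g/∂x² = 0
∂²g/∂y² = 12
∂²g/∂z² = 0
∇²g = 12
At (-2, 2, -2): 12.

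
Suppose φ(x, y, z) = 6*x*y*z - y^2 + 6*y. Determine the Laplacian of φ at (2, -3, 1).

-2

∂²φ/∂x² = 0
∂²φ/∂y² = -2
∂²φ/∂z² = 0
∇²φ = -2
At (2, -3, 1): -2.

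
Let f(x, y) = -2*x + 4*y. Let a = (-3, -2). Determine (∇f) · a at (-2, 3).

∂f/∂x = -2
∂f/∂y = 4
∇f at (-2, 3) = (-2, 4)
∇f · a = (-2)(-3) + (4)(-2) = -2

-2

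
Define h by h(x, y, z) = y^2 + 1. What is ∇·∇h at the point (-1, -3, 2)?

2

∂²h/∂x² = 0
∂²h/∂y² = 2
∂²h/∂z² = 0
∇²h = 2
At (-1, -3, 2): 2.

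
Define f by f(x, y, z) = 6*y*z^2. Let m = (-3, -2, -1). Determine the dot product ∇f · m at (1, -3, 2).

∂f/∂x = 0
∂f/∂y = 6*z^2
∂f/∂z = 12*y*z
∇f at (1, -3, 2) = (0, 24, -72)
∇f · m = (0)(-3) + (24)(-2) + (-72)(-1) = 24

24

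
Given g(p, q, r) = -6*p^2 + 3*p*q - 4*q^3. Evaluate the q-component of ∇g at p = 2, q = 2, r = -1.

-42

(∇g)_2 = ∂g/∂q = 3*p - 12*q^2
At (2, 2, -1): -42.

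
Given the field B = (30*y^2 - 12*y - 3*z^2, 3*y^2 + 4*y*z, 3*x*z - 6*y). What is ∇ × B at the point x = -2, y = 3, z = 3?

(∇×B)₁ = ∂B₃/∂y − ∂B₂/∂z = -4*y - 6
(∇×B)₂ = ∂B₁/∂z − ∂B₃/∂x = -9*z
(∇×B)₃ = ∂B₂/∂x − ∂B₁/∂y = -60*y + 12
∇×B = (-4*y - 6, -9*z, -60*y + 12)
At (-2, 3, 3): (-18, -27, -168).

(-18, -27, -168)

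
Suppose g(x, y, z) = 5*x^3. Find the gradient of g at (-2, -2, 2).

∂g/∂x = 15*x^2
∂g/∂y = 0
∂g/∂z = 0
∇g = (15*x^2, 0, 0)
At (-2, -2, 2): (60, 0, 0).

(60, 0, 0)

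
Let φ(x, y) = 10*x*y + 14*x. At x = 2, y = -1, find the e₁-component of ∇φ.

(∇φ)_1 = ∂φ/∂x = 10*y + 14
At (2, -1): 4.

4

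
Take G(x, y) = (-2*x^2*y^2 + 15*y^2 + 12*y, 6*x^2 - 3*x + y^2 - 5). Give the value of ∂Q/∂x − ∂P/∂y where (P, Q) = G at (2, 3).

∂G₂/∂x = 12*x - 3
∂G₁/∂y = -4*x^2*y + 30*y + 12
Scalar curl = 4*x^2*y + 12*x - 30*y - 15
At (2, 3): -33.

-33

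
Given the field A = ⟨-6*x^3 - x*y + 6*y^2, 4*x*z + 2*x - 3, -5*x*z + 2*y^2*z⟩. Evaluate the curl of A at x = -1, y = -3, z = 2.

(-20, 10, 45)

(∇×A)₁ = ∂A₃/∂y − ∂A₂/∂z = -4*x + 4*y*z
(∇×A)₂ = ∂A₁/∂z − ∂A₃/∂x = 5*z
(∇×A)₃ = ∂A₂/∂x − ∂A₁/∂y = x - 12*y + 4*z + 2
∇×A = (-4*x + 4*y*z, 5*z, x - 12*y + 4*z + 2)
At (-1, -3, 2): (-20, 10, 45).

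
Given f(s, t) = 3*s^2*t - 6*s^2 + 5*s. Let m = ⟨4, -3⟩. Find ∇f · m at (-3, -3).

∂f/∂s = 6*s*t - 12*s + 5
∂f/∂t = 3*s^2
∇f at (-3, -3) = (95, 27)
∇f · m = (95)(4) + (27)(-3) = 299

299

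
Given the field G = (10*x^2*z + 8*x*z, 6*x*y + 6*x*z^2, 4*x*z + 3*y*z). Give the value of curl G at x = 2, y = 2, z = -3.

(∇×G)₁ = ∂G₃/∂y − ∂G₂/∂z = -12*x*z + 3*z
(∇×G)₂ = ∂G₁/∂z − ∂G₃/∂x = 10*x^2 + 8*x - 4*z
(∇×G)₃ = ∂G₂/∂x − ∂G₁/∂y = 6*y + 6*z^2
∇×G = (-12*x*z + 3*z, 10*x^2 + 8*x - 4*z, 6*y + 6*z^2)
At (2, 2, -3): (63, 68, 66).

(63, 68, 66)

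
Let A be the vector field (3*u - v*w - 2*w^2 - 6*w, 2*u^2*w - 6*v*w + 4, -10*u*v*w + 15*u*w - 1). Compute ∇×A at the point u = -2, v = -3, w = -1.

(-46, 46, 7)

(∇×A)₁ = ∂A₃/∂v − ∂A₂/∂w = -2*u^2 - 10*u*w + 6*v
(∇×A)₂ = ∂A₁/∂w − ∂A₃/∂u = 10*v*w - v - 19*w - 6
(∇×A)₃ = ∂A₂/∂u − ∂A₁/∂v = 4*u*w + w
∇×A = (-2*u^2 - 10*u*w + 6*v, 10*v*w - v - 19*w - 6, 4*u*w + w)
At (-2, -3, -1): (-46, 46, 7).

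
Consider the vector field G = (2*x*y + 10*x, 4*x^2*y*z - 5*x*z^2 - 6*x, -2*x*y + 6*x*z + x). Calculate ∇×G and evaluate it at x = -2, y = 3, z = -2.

(-4, 17, 74)

(∇×G)₁ = ∂G₃/∂y − ∂G₂/∂z = -4*x^2*y + 10*x*z - 2*x
(∇×G)₂ = ∂G₁/∂z − ∂G₃/∂x = 2*y - 6*z - 1
(∇×G)₃ = ∂G₂/∂x − ∂G₁/∂y = 8*x*y*z - 2*x - 5*z^2 - 6
∇×G = (-4*x^2*y + 10*x*z - 2*x, 2*y - 6*z - 1, 8*x*y*z - 2*x - 5*z^2 - 6)
At (-2, 3, -2): (-4, 17, 74).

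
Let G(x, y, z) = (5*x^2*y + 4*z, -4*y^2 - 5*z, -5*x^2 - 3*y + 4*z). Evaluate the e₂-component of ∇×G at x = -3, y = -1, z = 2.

-26

(∇×G)_2 = ∂G₁/∂z − ∂G₃/∂x
= 4 − (-10*x)
= 10*x + 4
At (-3, -1, 2): -26.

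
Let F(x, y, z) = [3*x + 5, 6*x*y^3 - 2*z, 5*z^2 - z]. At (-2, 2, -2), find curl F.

(2, 0, 48)

(∇×F)₁ = ∂F₃/∂y − ∂F₂/∂z = 2
(∇×F)₂ = ∂F₁/∂z − ∂F₃/∂x = 0
(∇×F)₃ = ∂F₂/∂x − ∂F₁/∂y = 6*y^3
∇×F = (2, 0, 6*y^3)
At (-2, 2, -2): (2, 0, 48).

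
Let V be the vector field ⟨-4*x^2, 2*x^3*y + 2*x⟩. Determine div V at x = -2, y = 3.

0

∂V₁/∂x = -8*x
∂V₂/∂y = 2*x^3
∇·V = 2*x^3 - 8*x
At (-2, 3): 0.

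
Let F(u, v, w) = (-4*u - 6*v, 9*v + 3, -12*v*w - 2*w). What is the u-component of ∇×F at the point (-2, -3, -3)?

(∇×F)_1 = ∂F₃/∂v − ∂F₂/∂w
= -12*w − (0)
= -12*w
At (-2, -3, -3): 36.

36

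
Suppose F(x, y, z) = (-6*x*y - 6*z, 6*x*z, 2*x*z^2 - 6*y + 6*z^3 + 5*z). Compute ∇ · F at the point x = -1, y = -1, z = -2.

91

∂F₁/∂x = -6*y
∂F₂/∂y = 0
∂F₃/∂z = 4*x*z + 18*z^2 + 5
∇·F = 4*x*z - 6*y + 18*z^2 + 5
At (-1, -1, -2): 91.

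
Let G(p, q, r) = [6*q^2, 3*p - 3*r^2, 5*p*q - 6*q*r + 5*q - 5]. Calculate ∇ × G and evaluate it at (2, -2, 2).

(∇×G)₁ = ∂G₃/∂q − ∂G₂/∂r = 5*p + 5
(∇×G)₂ = ∂G₁/∂r − ∂G₃/∂p = -5*q
(∇×G)₃ = ∂G₂/∂p − ∂G₁/∂q = -12*q + 3
∇×G = (5*p + 5, -5*q, -12*q + 3)
At (2, -2, 2): (15, 10, 27).

(15, 10, 27)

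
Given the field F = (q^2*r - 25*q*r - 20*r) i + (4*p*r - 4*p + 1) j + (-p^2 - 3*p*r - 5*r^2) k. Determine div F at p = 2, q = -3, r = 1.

-16

∂F₁/∂p = 0
∂F₂/∂q = 0
∂F₃/∂r = -3*p - 10*r
∇·F = -3*p - 10*r
At (2, -3, 1): -16.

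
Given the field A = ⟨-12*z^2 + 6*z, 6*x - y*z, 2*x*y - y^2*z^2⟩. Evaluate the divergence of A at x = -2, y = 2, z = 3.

∂A₁/∂x = 0
∂A₂/∂y = -z
∂A₃/∂z = -2*y^2*z
∇·A = -2*y^2*z - z
At (-2, 2, 3): -27.

-27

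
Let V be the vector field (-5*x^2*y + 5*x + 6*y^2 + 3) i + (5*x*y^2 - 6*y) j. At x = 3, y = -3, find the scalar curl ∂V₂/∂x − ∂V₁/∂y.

126

∂V₂/∂x = 5*y^2
∂V₁/∂y = -5*x^2 + 12*y
Scalar curl = 5*x^2 + 5*y^2 - 12*y
At (3, -3): 126.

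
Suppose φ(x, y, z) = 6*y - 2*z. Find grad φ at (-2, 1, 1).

(0, 6, -2)

∂φ/∂x = 0
∂φ/∂y = 6
∂φ/∂z = -2
∇φ = (0, 6, -2)
At (-2, 1, 1): (0, 6, -2).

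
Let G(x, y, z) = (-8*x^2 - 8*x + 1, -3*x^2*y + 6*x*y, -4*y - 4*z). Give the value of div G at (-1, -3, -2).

-5

∂G₁/∂x = -16*x - 8
∂G₂/∂y = -3*x^2 + 6*x
∂G₃/∂z = -4
∇·G = -3*x^2 - 10*x - 12
At (-1, -3, -2): -5.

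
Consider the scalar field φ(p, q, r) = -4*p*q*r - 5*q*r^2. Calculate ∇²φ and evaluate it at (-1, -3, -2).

∂²φ/∂p² = 0
∂²φ/∂q² = 0
∂²φ/∂r² = -10*q
∇²φ = -10*q
At (-1, -3, -2): 30.

30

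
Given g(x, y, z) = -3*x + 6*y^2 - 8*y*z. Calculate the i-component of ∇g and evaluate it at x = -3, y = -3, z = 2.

(∇g)_1 = ∂g/∂x = -3
At (-3, -3, 2): -3.

-3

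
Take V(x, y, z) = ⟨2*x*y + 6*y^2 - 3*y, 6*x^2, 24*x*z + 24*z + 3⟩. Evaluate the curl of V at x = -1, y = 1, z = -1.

(∇×V)₁ = ∂V₃/∂y − ∂V₂/∂z = 0
(∇×V)₂ = ∂V₁/∂z − ∂V₃/∂x = -24*z
(∇×V)₃ = ∂V₂/∂x − ∂V₁/∂y = 10*x - 12*y + 3
∇×V = (0, -24*z, 10*x - 12*y + 3)
At (-1, 1, -1): (0, 24, -19).

(0, 24, -19)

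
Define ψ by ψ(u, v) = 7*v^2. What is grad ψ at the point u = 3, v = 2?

∂ψ/∂u = 0
∂ψ/∂v = 14*v
∇ψ = (0, 14*v)
At (3, 2): (0, 28).

(0, 28)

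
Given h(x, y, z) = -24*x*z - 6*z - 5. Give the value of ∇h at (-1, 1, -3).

(72, 0, 18)

∂h/∂x = -24*z
∂h/∂y = 0
∂h/∂z = -24*x - 6
∇h = (-24*z, 0, -24*x - 6)
At (-1, 1, -3): (72, 0, 18).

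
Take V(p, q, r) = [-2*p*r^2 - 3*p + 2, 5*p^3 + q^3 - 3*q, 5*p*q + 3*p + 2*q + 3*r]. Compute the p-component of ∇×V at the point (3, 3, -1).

(∇×V)_1 = ∂V₃/∂q − ∂V₂/∂r
= 5*p + 2 − (0)
= 5*p + 2
At (3, 3, -1): 17.

17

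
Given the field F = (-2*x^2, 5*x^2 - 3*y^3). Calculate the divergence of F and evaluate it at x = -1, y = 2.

-32

∂F₁/∂x = -4*x
∂F₂/∂y = -9*y^2
∇·F = -4*x - 9*y^2
At (-1, 2): -32.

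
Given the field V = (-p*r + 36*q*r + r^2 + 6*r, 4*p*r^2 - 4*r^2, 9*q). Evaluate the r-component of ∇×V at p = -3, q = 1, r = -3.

(∇×V)_3 = ∂V₂/∂p − ∂V₁/∂q
= 4*r^2 − (36*r)
= 4*r^2 - 36*r
At (-3, 1, -3): 144.

144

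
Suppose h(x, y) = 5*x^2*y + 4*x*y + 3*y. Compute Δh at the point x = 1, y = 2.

∂²h/∂x² = 10*y
∂²h/∂y² = 0
∇²h = 10*y
At (1, 2): 20.

20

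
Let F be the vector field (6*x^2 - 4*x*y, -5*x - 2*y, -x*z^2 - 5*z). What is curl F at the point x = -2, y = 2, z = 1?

(0, 1, -13)

(∇×F)₁ = ∂F₃/∂y − ∂F₂/∂z = 0
(∇×F)₂ = ∂F₁/∂z − ∂F₃/∂x = z^2
(∇×F)₃ = ∂F₂/∂x − ∂F₁/∂y = 4*x - 5
∇×F = (0, z^2, 4*x - 5)
At (-2, 2, 1): (0, 1, -13).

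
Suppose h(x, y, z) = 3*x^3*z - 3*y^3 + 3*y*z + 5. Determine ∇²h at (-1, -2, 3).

∂²h/∂x² = 18*x*z
∂²h/∂y² = -18*y
∂²h/∂z² = 0
∇²h = 18*x*z - 18*y
At (-1, -2, 3): -18.

-18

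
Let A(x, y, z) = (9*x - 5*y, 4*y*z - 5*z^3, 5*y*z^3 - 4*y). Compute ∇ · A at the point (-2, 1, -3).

∂A₁/∂x = 9
∂A₂/∂y = 4*z
∂A₃/∂z = 15*y*z^2
∇·A = 15*y*z^2 + 4*z + 9
At (-2, 1, -3): 132.

132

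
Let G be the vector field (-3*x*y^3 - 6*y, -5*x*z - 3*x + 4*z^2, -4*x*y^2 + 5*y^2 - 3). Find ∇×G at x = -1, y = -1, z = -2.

(∇×G)₁ = ∂G₃/∂y − ∂G₂/∂z = -8*x*y + 5*x + 10*y - 8*z
(∇×G)₂ = ∂G₁/∂z − ∂G₃/∂x = 4*y^2
(∇×G)₃ = ∂G₂/∂x − ∂G₁/∂y = 9*x*y^2 - 5*z + 3
∇×G = (-8*x*y + 5*x + 10*y - 8*z, 4*y^2, 9*x*y^2 - 5*z + 3)
At (-1, -1, -2): (-7, 4, 4).

(-7, 4, 4)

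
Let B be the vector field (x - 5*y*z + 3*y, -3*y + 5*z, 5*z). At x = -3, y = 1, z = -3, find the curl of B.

(-5, -5, -18)

(∇×B)₁ = ∂B₃/∂y − ∂B₂/∂z = -5
(∇×B)₂ = ∂B₁/∂z − ∂B₃/∂x = -5*y
(∇×B)₃ = ∂B₂/∂x − ∂B₁/∂y = 5*z - 3
∇×B = (-5, -5*y, 5*z - 3)
At (-3, 1, -3): (-5, -5, -18).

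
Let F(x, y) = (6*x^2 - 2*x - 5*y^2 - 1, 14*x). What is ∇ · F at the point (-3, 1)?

-38

∂F₁/∂x = 12*x - 2
∂F₂/∂y = 0
∇·F = 12*x - 2
At (-3, 1): -38.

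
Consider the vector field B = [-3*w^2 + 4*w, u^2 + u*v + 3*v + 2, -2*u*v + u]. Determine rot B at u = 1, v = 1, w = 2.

(-2, -7, 3)

(∇×B)₁ = ∂B₃/∂v − ∂B₂/∂w = -2*u
(∇×B)₂ = ∂B₁/∂w − ∂B₃/∂u = 2*v - 6*w + 3
(∇×B)₃ = ∂B₂/∂u − ∂B₁/∂v = 2*u + v
∇×B = (-2*u, 2*v - 6*w + 3, 2*u + v)
At (1, 1, 2): (-2, -7, 3).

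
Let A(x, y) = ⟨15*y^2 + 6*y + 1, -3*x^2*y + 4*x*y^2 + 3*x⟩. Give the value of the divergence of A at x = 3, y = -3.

∂A₁/∂x = 0
∂A₂/∂y = -3*x^2 + 8*x*y
∇·A = -3*x^2 + 8*x*y
At (3, -3): -99.

-99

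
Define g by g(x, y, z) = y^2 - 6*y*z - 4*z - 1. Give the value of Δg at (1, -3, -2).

2

∂²g/∂x² = 0
∂²g/∂y² = 2
∂²g/∂z² = 0
∇²g = 2
At (1, -3, -2): 2.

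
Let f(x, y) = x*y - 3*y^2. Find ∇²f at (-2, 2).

-6

∂²f/∂x² = 0
∂²f/∂y² = -6
∇²f = -6
At (-2, 2): -6.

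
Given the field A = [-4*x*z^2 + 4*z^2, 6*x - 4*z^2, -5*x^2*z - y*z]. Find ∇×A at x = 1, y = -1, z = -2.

(∇×A)₁ = ∂A₃/∂y − ∂A₂/∂z = 7*z
(∇×A)₂ = ∂A₁/∂z − ∂A₃/∂x = 2*x*z + 8*z
(∇×A)₃ = ∂A₂/∂x − ∂A₁/∂y = 6
∇×A = (7*z, 2*x*z + 8*z, 6)
At (1, -1, -2): (-14, -20, 6).

(-14, -20, 6)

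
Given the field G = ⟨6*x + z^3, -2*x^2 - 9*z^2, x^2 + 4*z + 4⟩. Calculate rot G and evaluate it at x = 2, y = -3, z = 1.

(∇×G)₁ = ∂G₃/∂y − ∂G₂/∂z = 18*z
(∇×G)₂ = ∂G₁/∂z − ∂G₃/∂x = -2*x + 3*z^2
(∇×G)₃ = ∂G₂/∂x − ∂G₁/∂y = -4*x
∇×G = (18*z, -2*x + 3*z^2, -4*x)
At (2, -3, 1): (18, -1, -8).

(18, -1, -8)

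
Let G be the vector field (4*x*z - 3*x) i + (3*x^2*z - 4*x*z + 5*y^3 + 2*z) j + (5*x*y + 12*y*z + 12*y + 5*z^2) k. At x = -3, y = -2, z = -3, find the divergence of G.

∂G₁/∂x = 4*z - 3
∂G₂/∂y = 15*y^2
∂G₃/∂z = 12*y + 10*z
∇·G = 15*y^2 + 12*y + 14*z - 3
At (-3, -2, -3): -9.

-9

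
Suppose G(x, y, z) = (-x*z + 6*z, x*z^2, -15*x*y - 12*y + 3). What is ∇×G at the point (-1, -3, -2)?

(∇×G)₁ = ∂G₃/∂y − ∂G₂/∂z = -2*x*z - 15*x - 12
(∇×G)₂ = ∂G₁/∂z − ∂G₃/∂x = -x + 15*y + 6
(∇×G)₃ = ∂G₂/∂x − ∂G₁/∂y = z^2
∇×G = (-2*x*z - 15*x - 12, -x + 15*y + 6, z^2)
At (-1, -3, -2): (-1, -38, 4).

(-1, -38, 4)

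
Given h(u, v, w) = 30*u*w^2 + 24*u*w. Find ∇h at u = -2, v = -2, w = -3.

(198, 0, 312)

∂h/∂u = 30*w^2 + 24*w
∂h/∂v = 0
∂h/∂w = 60*u*w + 24*u
∇h = (30*w^2 + 24*w, 0, 60*u*w + 24*u)
At (-2, -2, -3): (198, 0, 312).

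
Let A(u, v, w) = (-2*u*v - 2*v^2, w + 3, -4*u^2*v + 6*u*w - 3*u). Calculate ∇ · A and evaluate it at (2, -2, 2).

16

∂A₁/∂u = -2*v
∂A₂/∂v = 0
∂A₃/∂w = 6*u
∇·A = 6*u - 2*v
At (2, -2, 2): 16.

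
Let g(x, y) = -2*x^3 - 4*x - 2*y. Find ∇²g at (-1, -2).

∂²g/∂x² = -12*x
∂²g/∂y² = 0
∇²g = -12*x
At (-1, -2): 12.

12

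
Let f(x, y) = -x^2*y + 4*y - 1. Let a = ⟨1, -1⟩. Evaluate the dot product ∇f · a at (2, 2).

∂f/∂x = -2*x*y
∂f/∂y = -x^2 + 4
∇f at (2, 2) = (-8, 0)
∇f · a = (-8)(1) + (0)(-1) = -8

-8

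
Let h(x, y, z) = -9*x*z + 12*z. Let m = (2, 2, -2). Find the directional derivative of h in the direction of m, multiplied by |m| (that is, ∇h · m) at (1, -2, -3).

48

∂h/∂x = -9*z
∂h/∂y = 0
∂h/∂z = -9*x + 12
∇h at (1, -2, -3) = (27, 0, 3)
∇h · m = (27)(2) + (0)(2) + (3)(-2) = 48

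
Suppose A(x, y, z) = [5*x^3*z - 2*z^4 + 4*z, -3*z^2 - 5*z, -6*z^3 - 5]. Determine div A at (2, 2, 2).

∂A₁/∂x = 15*x^2*z
∂A₂/∂y = 0
∂A₃/∂z = -18*z^2
∇·A = 15*x^2*z - 18*z^2
At (2, 2, 2): 48.

48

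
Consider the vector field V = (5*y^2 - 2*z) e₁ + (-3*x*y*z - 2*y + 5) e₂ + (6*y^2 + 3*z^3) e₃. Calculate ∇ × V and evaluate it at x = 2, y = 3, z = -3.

(∇×V)₁ = ∂V₃/∂y − ∂V₂/∂z = 3*x*y + 12*y
(∇×V)₂ = ∂V₁/∂z − ∂V₃/∂x = -2
(∇×V)₃ = ∂V₂/∂x − ∂V₁/∂y = -3*y*z - 10*y
∇×V = (3*x*y + 12*y, -2, -3*y*z - 10*y)
At (2, 3, -3): (54, -2, -3).

(54, -2, -3)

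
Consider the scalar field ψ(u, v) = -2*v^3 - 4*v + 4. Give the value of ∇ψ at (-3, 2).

∂ψ/∂u = 0
∂ψ/∂v = -6*v^2 - 4
∇ψ = (0, -6*v^2 - 4)
At (-3, 2): (0, -28).

(0, -28)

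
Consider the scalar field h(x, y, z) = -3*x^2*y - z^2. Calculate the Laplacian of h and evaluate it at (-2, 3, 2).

∂²h/∂x² = -6*y
∂²h/∂y² = 0
∂²h/∂z² = -2
∇²h = -6*y - 2
At (-2, 3, 2): -20.

-20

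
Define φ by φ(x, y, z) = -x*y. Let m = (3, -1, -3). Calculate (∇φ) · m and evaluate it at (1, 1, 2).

-2

∂φ/∂x = -y
∂φ/∂y = -x
∂φ/∂z = 0
∇φ at (1, 1, 2) = (-1, -1, 0)
∇φ · m = (-1)(3) + (-1)(-1) + (0)(-3) = -2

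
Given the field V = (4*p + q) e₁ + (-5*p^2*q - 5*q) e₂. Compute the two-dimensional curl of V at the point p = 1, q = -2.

19

∂V₂/∂p = -10*p*q
∂V₁/∂q = 1
Scalar curl = -10*p*q - 1
At (1, -2): 19.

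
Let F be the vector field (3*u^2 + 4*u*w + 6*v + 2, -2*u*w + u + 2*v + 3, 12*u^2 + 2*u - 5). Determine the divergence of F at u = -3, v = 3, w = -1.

∂F₁/∂u = 6*u + 4*w
∂F₂/∂v = 2
∂F₃/∂w = 0
∇·F = 6*u + 4*w + 2
At (-3, 3, -1): -20.

-20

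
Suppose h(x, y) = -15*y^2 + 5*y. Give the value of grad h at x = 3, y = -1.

∂h/∂x = 0
∂h/∂y = -30*y + 5
∇h = (0, -30*y + 5)
At (3, -1): (0, 35).

(0, 35)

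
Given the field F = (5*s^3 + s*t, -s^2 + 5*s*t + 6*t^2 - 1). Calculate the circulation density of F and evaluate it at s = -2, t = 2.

16

∂F₂/∂s = -2*s + 5*t
∂F₁/∂t = s
Scalar curl = -3*s + 5*t
At (-2, 2): 16.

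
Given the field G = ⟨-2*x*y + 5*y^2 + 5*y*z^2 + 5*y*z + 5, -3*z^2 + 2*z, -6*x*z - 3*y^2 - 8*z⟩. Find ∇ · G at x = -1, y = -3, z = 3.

∂G₁/∂x = -2*y
∂G₂/∂y = 0
∂G₃/∂z = -6*x - 8
∇·G = -6*x - 2*y - 8
At (-1, -3, 3): 4.

4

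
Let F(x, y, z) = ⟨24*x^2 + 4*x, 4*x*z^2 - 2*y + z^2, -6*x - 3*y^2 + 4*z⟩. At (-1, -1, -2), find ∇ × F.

(∇×F)₁ = ∂F₃/∂y − ∂F₂/∂z = -8*x*z - 6*y - 2*z
(∇×F)₂ = ∂F₁/∂z − ∂F₃/∂x = 6
(∇×F)₃ = ∂F₂/∂x − ∂F₁/∂y = 4*z^2
∇×F = (-8*x*z - 6*y - 2*z, 6, 4*z^2)
At (-1, -1, -2): (-6, 6, 16).

(-6, 6, 16)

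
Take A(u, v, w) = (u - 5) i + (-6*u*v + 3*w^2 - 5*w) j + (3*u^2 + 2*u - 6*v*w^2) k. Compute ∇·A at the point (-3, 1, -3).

∂A₁/∂u = 1
∂A₂/∂v = -6*u
∂A₃/∂w = -12*v*w
∇·A = -6*u - 12*v*w + 1
At (-3, 1, -3): 55.

55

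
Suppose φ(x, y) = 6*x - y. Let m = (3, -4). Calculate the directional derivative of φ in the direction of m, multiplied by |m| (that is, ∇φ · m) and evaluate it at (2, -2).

∂φ/∂x = 6
∂φ/∂y = -1
∇φ at (2, -2) = (6, -1)
∇φ · m = (6)(3) + (-1)(-4) = 22

22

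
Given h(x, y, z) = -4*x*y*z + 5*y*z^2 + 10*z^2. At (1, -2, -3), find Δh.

0

∂²h/∂x² = 0
∂²h/∂y² = 0
∂²h/∂z² = 10*(y + 2)
∇²h = 10*y + 20
At (1, -2, -3): 0.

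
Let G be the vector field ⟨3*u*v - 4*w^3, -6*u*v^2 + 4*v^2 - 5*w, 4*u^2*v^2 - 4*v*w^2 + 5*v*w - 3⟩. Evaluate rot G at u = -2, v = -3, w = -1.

(-100, 132, -48)

(∇×G)₁ = ∂G₃/∂v − ∂G₂/∂w = 8*u^2*v - 4*w^2 + 5*w + 5
(∇×G)₂ = ∂G₁/∂w − ∂G₃/∂u = -8*u*v^2 - 12*w^2
(∇×G)₃ = ∂G₂/∂u − ∂G₁/∂v = -3*u - 6*v^2
∇×G = (8*u^2*v - 4*w^2 + 5*w + 5, -8*u*v^2 - 12*w^2, -3*u - 6*v^2)
At (-2, -3, -1): (-100, 132, -48).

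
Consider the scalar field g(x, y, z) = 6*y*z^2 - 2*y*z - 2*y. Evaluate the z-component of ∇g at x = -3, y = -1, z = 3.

-34

(∇g)_3 = ∂g/∂z = 12*y*z - 2*y
At (-3, -1, 3): -34.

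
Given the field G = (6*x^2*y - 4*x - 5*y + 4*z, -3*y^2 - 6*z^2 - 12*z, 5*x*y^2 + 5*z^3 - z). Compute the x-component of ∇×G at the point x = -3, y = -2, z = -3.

(∇×G)_1 = ∂G₃/∂y − ∂G₂/∂z
= 10*x*y − (-12*z - 12)
= 10*x*y + 12*z + 12
At (-3, -2, -3): 36.

36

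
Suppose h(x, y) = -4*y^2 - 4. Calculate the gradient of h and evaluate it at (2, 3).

∂h/∂x = 0
∂h/∂y = -8*y
∇h = (0, -8*y)
At (2, 3): (0, -24).

(0, -24)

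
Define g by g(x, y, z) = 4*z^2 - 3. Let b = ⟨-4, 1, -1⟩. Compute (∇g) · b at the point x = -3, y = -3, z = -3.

24

∂g/∂x = 0
∂g/∂y = 0
∂g/∂z = 8*z
∇g at (-3, -3, -3) = (0, 0, -24)
∇g · b = (0)(-4) + (0)(1) + (-24)(-1) = 24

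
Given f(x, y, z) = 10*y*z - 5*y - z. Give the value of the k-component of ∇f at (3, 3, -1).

(∇f)_3 = ∂f/∂z = 10*y - 1
At (3, 3, -1): 29.

29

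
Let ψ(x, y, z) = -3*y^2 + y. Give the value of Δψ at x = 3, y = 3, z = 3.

-6

∂²ψ/∂x² = 0
∂²ψ/∂y² = -6
∂²ψ/∂z² = 0
∇²ψ = -6
At (3, 3, 3): -6.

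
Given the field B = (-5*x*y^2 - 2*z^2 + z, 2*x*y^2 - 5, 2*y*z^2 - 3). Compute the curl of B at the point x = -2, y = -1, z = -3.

(∇×B)₁ = ∂B₃/∂y − ∂B₂/∂z = 2*z^2
(∇×B)₂ = ∂B₁/∂z − ∂B₃/∂x = -4*z + 1
(∇×B)₃ = ∂B₂/∂x − ∂B₁/∂y = 10*x*y + 2*y^2
∇×B = (2*z^2, -4*z + 1, 10*x*y + 2*y^2)
At (-2, -1, -3): (18, 13, 22).

(18, 13, 22)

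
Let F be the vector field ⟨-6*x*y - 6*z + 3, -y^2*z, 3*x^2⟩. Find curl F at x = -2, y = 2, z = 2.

(4, 6, -12)

(∇×F)₁ = ∂F₃/∂y − ∂F₂/∂z = y^2
(∇×F)₂ = ∂F₁/∂z − ∂F₃/∂x = -6*x - 6
(∇×F)₃ = ∂F₂/∂x − ∂F₁/∂y = 6*x
∇×F = (y^2, -6*x - 6, 6*x)
At (-2, 2, 2): (4, 6, -12).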